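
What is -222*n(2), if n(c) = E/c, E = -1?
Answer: 111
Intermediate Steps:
n(c) = -1/c
-222*n(2) = -(-222)/2 = -222*(-1/2) = 111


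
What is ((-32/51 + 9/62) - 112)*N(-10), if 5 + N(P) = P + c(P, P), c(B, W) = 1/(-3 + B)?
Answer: 34855562/20553 ≈ 1695.9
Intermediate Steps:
N(P) = -5 + P + 1/(-3 + P) (N(P) = -5 + (P + 1/(-3 + P)) = -5 + P + 1/(-3 + P))
((-32/51 + 9/62) - 112)*N(-10) = ((-32/51 + 9/62) - 112)*((1 + (-5 - 10)*(-3 - 10))/(-3 - 10)) = ((-32*1/51 + 9*(1/62)) - 112)*((1 - 15*(-13))/(-13)) = ((-32/51 + 9/62) - 112)*(-(1 + 195)/13) = (-1525/3162 - 112)*(-1/13*196) = -355669/3162*(-196/13) = 34855562/20553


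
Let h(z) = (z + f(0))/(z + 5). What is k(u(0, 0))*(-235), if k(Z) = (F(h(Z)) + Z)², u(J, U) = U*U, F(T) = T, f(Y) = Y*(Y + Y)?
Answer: 0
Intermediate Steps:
f(Y) = 2*Y² (f(Y) = Y*(2*Y) = 2*Y²)
h(z) = z/(5 + z) (h(z) = (z + 2*0²)/(z + 5) = (z + 2*0)/(5 + z) = (z + 0)/(5 + z) = z/(5 + z))
u(J, U) = U²
k(Z) = (Z + Z/(5 + Z))² (k(Z) = (Z/(5 + Z) + Z)² = (Z + Z/(5 + Z))²)
k(u(0, 0))*(-235) = ((0²)²*(6 + 0²)²/(5 + 0²)²)*(-235) = (0²*(6 + 0)²/(5 + 0)²)*(-235) = (0*6²/5²)*(-235) = (0*(1/25)*36)*(-235) = 0*(-235) = 0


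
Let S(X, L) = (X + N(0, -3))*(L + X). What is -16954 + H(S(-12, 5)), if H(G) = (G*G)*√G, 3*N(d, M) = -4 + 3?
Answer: -16954 + 67081*√777/27 ≈ 52300.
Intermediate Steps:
N(d, M) = -⅓ (N(d, M) = (-4 + 3)/3 = (⅓)*(-1) = -⅓)
S(X, L) = (-⅓ + X)*(L + X) (S(X, L) = (X - ⅓)*(L + X) = (-⅓ + X)*(L + X))
H(G) = G^(5/2) (H(G) = G²*√G = G^(5/2))
-16954 + H(S(-12, 5)) = -16954 + ((-12)² - ⅓*5 - ⅓*(-12) + 5*(-12))^(5/2) = -16954 + (144 - 5/3 + 4 - 60)^(5/2) = -16954 + (259/3)^(5/2) = -16954 + 67081*√777/27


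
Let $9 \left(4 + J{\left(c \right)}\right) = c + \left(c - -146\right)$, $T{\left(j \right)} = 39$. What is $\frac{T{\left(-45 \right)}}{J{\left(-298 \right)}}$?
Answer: $- \frac{13}{18} \approx -0.72222$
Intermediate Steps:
$J{\left(c \right)} = \frac{110}{9} + \frac{2 c}{9}$ ($J{\left(c \right)} = -4 + \frac{c + \left(c - -146\right)}{9} = -4 + \frac{c + \left(c + 146\right)}{9} = -4 + \frac{c + \left(146 + c\right)}{9} = -4 + \frac{146 + 2 c}{9} = -4 + \left(\frac{146}{9} + \frac{2 c}{9}\right) = \frac{110}{9} + \frac{2 c}{9}$)
$\frac{T{\left(-45 \right)}}{J{\left(-298 \right)}} = \frac{39}{\frac{110}{9} + \frac{2}{9} \left(-298\right)} = \frac{39}{\frac{110}{9} - \frac{596}{9}} = \frac{39}{-54} = 39 \left(- \frac{1}{54}\right) = - \frac{13}{18}$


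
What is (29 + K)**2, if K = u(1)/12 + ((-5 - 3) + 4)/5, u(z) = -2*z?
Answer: 707281/900 ≈ 785.87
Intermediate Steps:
K = -29/30 (K = -2*1/12 + ((-5 - 3) + 4)/5 = -2*1/12 + (-8 + 4)*(1/5) = -1/6 - 4*1/5 = -1/6 - 4/5 = -29/30 ≈ -0.96667)
(29 + K)**2 = (29 - 29/30)**2 = (841/30)**2 = 707281/900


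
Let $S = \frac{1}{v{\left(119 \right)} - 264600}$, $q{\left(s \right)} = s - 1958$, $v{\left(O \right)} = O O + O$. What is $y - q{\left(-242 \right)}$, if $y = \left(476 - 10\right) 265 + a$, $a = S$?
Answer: $\frac{31462720799}{250320} \approx 1.2569 \cdot 10^{5}$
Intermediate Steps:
$v{\left(O \right)} = O + O^{2}$ ($v{\left(O \right)} = O^{2} + O = O + O^{2}$)
$q{\left(s \right)} = -1958 + s$
$S = - \frac{1}{250320}$ ($S = \frac{1}{119 \left(1 + 119\right) - 264600} = \frac{1}{119 \cdot 120 - 264600} = \frac{1}{14280 - 264600} = \frac{1}{-250320} = - \frac{1}{250320} \approx -3.9949 \cdot 10^{-6}$)
$a = - \frac{1}{250320} \approx -3.9949 \cdot 10^{-6}$
$y = \frac{30912016799}{250320}$ ($y = \left(476 - 10\right) 265 - \frac{1}{250320} = 466 \cdot 265 - \frac{1}{250320} = 123490 - \frac{1}{250320} = \frac{30912016799}{250320} \approx 1.2349 \cdot 10^{5}$)
$y - q{\left(-242 \right)} = \frac{30912016799}{250320} - \left(-1958 - 242\right) = \frac{30912016799}{250320} - -2200 = \frac{30912016799}{250320} + 2200 = \frac{31462720799}{250320}$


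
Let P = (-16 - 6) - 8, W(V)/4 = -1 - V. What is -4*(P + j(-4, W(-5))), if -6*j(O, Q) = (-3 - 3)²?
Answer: 144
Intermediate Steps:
W(V) = -4 - 4*V (W(V) = 4*(-1 - V) = -4 - 4*V)
j(O, Q) = -6 (j(O, Q) = -(-3 - 3)²/6 = -⅙*(-6)² = -⅙*36 = -6)
P = -30 (P = -22 - 8 = -30)
-4*(P + j(-4, W(-5))) = -4*(-30 - 6) = -4*(-36) = 144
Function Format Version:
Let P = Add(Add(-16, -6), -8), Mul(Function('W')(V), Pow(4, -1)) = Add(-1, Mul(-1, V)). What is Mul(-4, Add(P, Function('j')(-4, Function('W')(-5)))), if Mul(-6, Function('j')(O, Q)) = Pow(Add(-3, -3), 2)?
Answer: 144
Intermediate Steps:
Function('W')(V) = Add(-4, Mul(-4, V)) (Function('W')(V) = Mul(4, Add(-1, Mul(-1, V))) = Add(-4, Mul(-4, V)))
Function('j')(O, Q) = -6 (Function('j')(O, Q) = Mul(Rational(-1, 6), Pow(Add(-3, -3), 2)) = Mul(Rational(-1, 6), Pow(-6, 2)) = Mul(Rational(-1, 6), 36) = -6)
P = -30 (P = Add(-22, -8) = -30)
Mul(-4, Add(P, Function('j')(-4, Function('W')(-5)))) = Mul(-4, Add(-30, -6)) = Mul(-4, -36) = 144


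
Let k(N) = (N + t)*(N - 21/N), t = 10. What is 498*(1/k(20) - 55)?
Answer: -10380478/379 ≈ -27389.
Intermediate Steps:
k(N) = (10 + N)*(N - 21/N) (k(N) = (N + 10)*(N - 21/N) = (10 + N)*(N - 21/N))
498*(1/k(20) - 55) = 498*(1/(-21 + 20**2 - 210/20 + 10*20) - 55) = 498*(1/(-21 + 400 - 210*1/20 + 200) - 55) = 498*(1/(-21 + 400 - 21/2 + 200) - 55) = 498*(1/(1137/2) - 55) = 498*(2/1137 - 55) = 498*(-62533/1137) = -10380478/379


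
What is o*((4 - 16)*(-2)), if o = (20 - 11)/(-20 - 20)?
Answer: -27/5 ≈ -5.4000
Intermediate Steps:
o = -9/40 (o = 9/(-40) = 9*(-1/40) = -9/40 ≈ -0.22500)
o*((4 - 16)*(-2)) = -9*(4 - 16)*(-2)/40 = -(-27)*(-2)/10 = -9/40*24 = -27/5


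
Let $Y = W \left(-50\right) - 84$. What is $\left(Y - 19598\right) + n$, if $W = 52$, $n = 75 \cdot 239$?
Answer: $-4357$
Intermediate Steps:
$n = 17925$
$Y = -2684$ ($Y = 52 \left(-50\right) - 84 = -2600 - 84 = -2684$)
$\left(Y - 19598\right) + n = \left(-2684 - 19598\right) + 17925 = -22282 + 17925 = -4357$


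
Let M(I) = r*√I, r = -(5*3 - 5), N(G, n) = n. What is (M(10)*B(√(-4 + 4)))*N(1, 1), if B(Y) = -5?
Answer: 50*√10 ≈ 158.11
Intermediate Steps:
r = -10 (r = -(15 - 5) = -1*10 = -10)
M(I) = -10*√I
(M(10)*B(√(-4 + 4)))*N(1, 1) = (-10*√10*(-5))*1 = (50*√10)*1 = 50*√10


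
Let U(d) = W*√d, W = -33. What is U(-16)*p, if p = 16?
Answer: -2112*I ≈ -2112.0*I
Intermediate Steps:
U(d) = -33*√d
U(-16)*p = -132*I*16 = -2112*I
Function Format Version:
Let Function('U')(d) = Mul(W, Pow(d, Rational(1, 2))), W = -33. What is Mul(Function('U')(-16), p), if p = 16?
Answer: Mul(-2112, I) ≈ Mul(-2112.0, I)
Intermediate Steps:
Function('U')(d) = Mul(-33, Pow(d, Rational(1, 2)))
Mul(Function('U')(-16), p) = Mul(Mul(-33, Pow(-16, Rational(1, 2))), 16) = Mul(Mul(-33, Mul(4, I)), 16) = Mul(Mul(-132, I), 16) = Mul(-2112, I)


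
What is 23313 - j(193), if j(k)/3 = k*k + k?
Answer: -89013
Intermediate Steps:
j(k) = 3*k + 3*k**2 (j(k) = 3*(k*k + k) = 3*(k**2 + k) = 3*(k + k**2) = 3*k + 3*k**2)
23313 - j(193) = 23313 - 3*193*(1 + 193) = 23313 - 3*193*194 = 23313 - 1*112326 = 23313 - 112326 = -89013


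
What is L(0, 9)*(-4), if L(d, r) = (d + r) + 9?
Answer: -72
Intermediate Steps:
L(d, r) = 9 + d + r
L(0, 9)*(-4) = (9 + 0 + 9)*(-4) = 18*(-4) = -72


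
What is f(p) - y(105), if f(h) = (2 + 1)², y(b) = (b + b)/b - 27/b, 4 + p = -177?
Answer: 254/35 ≈ 7.2571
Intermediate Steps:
p = -181 (p = -4 - 177 = -181)
y(b) = 2 - 27/b (y(b) = (2*b)/b - 27/b = 2 - 27/b)
f(h) = 9 (f(h) = 3² = 9)
f(p) - y(105) = 9 - (2 - 27/105) = 9 - (2 - 27*1/105) = 9 - (2 - 9/35) = 9 - 1*61/35 = 9 - 61/35 = 254/35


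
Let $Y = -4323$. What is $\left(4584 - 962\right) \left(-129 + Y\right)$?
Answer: $-16125144$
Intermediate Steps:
$\left(4584 - 962\right) \left(-129 + Y\right) = \left(4584 - 962\right) \left(-129 - 4323\right) = 3622 \left(-4452\right) = -16125144$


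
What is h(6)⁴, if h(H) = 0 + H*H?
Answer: 1679616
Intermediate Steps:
h(H) = H² (h(H) = 0 + H² = H²)
h(6)⁴ = (6²)⁴ = 36⁴ = 1679616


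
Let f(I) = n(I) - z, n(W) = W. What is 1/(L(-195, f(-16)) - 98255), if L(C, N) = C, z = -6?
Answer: -1/98450 ≈ -1.0157e-5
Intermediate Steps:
f(I) = 6 + I (f(I) = I - 1*(-6) = I + 6 = 6 + I)
1/(L(-195, f(-16)) - 98255) = 1/(-195 - 98255) = 1/(-98450) = -1/98450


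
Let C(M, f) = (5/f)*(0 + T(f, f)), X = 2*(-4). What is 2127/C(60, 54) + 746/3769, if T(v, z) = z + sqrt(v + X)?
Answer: 11693647204/27042575 - 57429*sqrt(46)/7175 ≈ 378.13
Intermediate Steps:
X = -8
T(v, z) = z + sqrt(-8 + v) (T(v, z) = z + sqrt(v - 8) = z + sqrt(-8 + v))
C(M, f) = 5*(f + sqrt(-8 + f))/f (C(M, f) = (5/f)*(0 + (f + sqrt(-8 + f))) = (5/f)*(f + sqrt(-8 + f)) = 5*(f + sqrt(-8 + f))/f)
2127/C(60, 54) + 746/3769 = 2127/(5 + 5*sqrt(-8 + 54)/54) + 746/3769 = 2127/(5 + 5*(1/54)*sqrt(46)) + 746*(1/3769) = 2127/(5 + 5*sqrt(46)/54) + 746/3769 = 746/3769 + 2127/(5 + 5*sqrt(46)/54)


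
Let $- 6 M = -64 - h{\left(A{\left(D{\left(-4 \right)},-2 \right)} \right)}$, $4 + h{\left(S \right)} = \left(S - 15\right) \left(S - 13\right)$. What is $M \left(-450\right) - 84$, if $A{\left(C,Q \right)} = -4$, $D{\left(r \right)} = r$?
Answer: $-28809$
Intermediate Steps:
$h{\left(S \right)} = -4 + \left(-15 + S\right) \left(-13 + S\right)$ ($h{\left(S \right)} = -4 + \left(S - 15\right) \left(S - 13\right) = -4 + \left(-15 + S\right) \left(-13 + S\right)$)
$M = \frac{383}{6}$ ($M = - \frac{-64 - \left(191 + \left(-4\right)^{2} - -112\right)}{6} = - \frac{-64 - \left(191 + 16 + 112\right)}{6} = - \frac{-64 - 319}{6} = \left(- \frac{1}{6}\right) \left(-383\right) = \frac{383}{6} \approx 63.833$)
$M \left(-450\right) - 84 = \frac{383}{6} \left(-450\right) - 84 = -28725 - 84 = -28809$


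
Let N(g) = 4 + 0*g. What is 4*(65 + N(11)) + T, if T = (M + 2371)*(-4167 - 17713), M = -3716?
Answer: 29428876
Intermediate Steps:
N(g) = 4 (N(g) = 4 + 0 = 4)
T = 29428600 (T = (-3716 + 2371)*(-4167 - 17713) = -1345*(-21880) = 29428600)
4*(65 + N(11)) + T = 4*(65 + 4) + 29428600 = 4*69 + 29428600 = 276 + 29428600 = 29428876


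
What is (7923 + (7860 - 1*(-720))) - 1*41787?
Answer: -25284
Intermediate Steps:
(7923 + (7860 - 1*(-720))) - 1*41787 = (7923 + (7860 + 720)) - 41787 = (7923 + 8580) - 41787 = 16503 - 41787 = -25284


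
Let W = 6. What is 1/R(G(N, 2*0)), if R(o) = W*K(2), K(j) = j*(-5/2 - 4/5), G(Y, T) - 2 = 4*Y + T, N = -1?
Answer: -5/198 ≈ -0.025253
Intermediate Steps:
G(Y, T) = 2 + T + 4*Y (G(Y, T) = 2 + (4*Y + T) = 2 + (T + 4*Y) = 2 + T + 4*Y)
K(j) = -33*j/10 (K(j) = j*(-5*1/2 - 4*1/5) = j*(-5/2 - 4/5) = j*(-33/10) = -33*j/10)
R(o) = -198/5 (R(o) = 6*(-33/10*2) = 6*(-33/5) = -198/5)
1/R(G(N, 2*0)) = 1/(-198/5) = -5/198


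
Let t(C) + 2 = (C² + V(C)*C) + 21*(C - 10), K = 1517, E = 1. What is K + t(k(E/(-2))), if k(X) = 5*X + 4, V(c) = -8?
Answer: 5307/4 ≈ 1326.8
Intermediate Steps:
k(X) = 4 + 5*X
t(C) = -212 + C² + 13*C (t(C) = -2 + ((C² - 8*C) + 21*(C - 10)) = -2 + ((C² - 8*C) + 21*(-10 + C)) = -2 + ((C² - 8*C) + (-210 + 21*C)) = -2 + (-210 + C² + 13*C) = -212 + C² + 13*C)
K + t(k(E/(-2))) = 1517 + (-212 + (4 + 5*(1/(-2)))² + 13*(4 + 5*(1/(-2)))) = 1517 + (-212 + (4 + 5*(1*(-½)))² + 13*(4 + 5*(1*(-½)))) = 1517 + (-212 + (4 + 5*(-½))² + 13*(4 + 5*(-½))) = 1517 + (-212 + (4 - 5/2)² + 13*(4 - 5/2)) = 1517 + (-212 + (3/2)² + 13*(3/2)) = 1517 + (-212 + 9/4 + 39/2) = 1517 - 761/4 = 5307/4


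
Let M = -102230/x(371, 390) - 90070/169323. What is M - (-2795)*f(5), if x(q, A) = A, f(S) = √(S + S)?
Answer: -578167253/2201199 + 2795*√10 ≈ 8575.9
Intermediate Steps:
f(S) = √2*√S (f(S) = √(2*S) = √2*√S)
M = -578167253/2201199 (M = -102230/390 - 90070/169323 = -102230*1/390 - 90070*1/169323 = -10223/39 - 90070/169323 = -578167253/2201199 ≈ -262.66)
M - (-2795)*f(5) = -578167253/2201199 - (-2795)*√2*√5 = -578167253/2201199 - (-2795)*√10 = -578167253/2201199 + 2795*√10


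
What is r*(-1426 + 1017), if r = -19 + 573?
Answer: -226586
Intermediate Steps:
r = 554
r*(-1426 + 1017) = 554*(-1426 + 1017) = 554*(-409) = -226586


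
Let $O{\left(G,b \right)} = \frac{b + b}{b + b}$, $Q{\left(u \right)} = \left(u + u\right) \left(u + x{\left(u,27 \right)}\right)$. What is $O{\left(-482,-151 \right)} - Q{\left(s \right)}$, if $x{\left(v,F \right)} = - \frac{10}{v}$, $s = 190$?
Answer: $-72179$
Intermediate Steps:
$Q{\left(u \right)} = 2 u \left(u - \frac{10}{u}\right)$ ($Q{\left(u \right)} = \left(u + u\right) \left(u - \frac{10}{u}\right) = 2 u \left(u - \frac{10}{u}\right)$)
$O{\left(G,b \right)} = 1$ ($O{\left(G,b \right)} = \frac{2 b}{2 b} = 2 b \frac{1}{2 b} = 1$)
$O{\left(-482,-151 \right)} - Q{\left(s \right)} = 1 - \left(-20 + 2 \cdot 190^{2}\right) = 1 - \left(-20 + 2 \cdot 36100\right) = 1 - \left(-20 + 72200\right) = 1 - 72180 = -72179$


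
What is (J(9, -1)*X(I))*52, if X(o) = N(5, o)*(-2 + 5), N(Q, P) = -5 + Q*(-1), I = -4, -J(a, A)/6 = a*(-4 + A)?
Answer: -421200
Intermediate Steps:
J(a, A) = -6*a*(-4 + A)
N(Q, P) = -5 - Q
X(o) = -30 (X(o) = (-5 - 1*5)*(-2 + 5) = (-5 - 5)*3 = -10*3 = -30)
(J(9, -1)*X(I))*52 = ((6*9*(4 - 1*(-1)))*(-30))*52 = ((6*9*(4 + 1))*(-30))*52 = ((6*9*5)*(-30))*52 = (270*(-30))*52 = -8100*52 = -421200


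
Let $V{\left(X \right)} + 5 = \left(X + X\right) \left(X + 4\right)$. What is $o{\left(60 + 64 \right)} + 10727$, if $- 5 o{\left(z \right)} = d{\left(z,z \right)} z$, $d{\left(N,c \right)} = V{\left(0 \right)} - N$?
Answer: $\frac{69631}{5} \approx 13926.0$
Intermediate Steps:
$V{\left(X \right)} = -5 + 2 X \left(4 + X\right)$ ($V{\left(X \right)} = -5 + \left(X + X\right) \left(X + 4\right) = -5 + 2 X \left(4 + X\right)$)
$d{\left(N,c \right)} = -5 - N$ ($d{\left(N,c \right)} = \left(-5 + 2 \cdot 0^{2} + 8 \cdot 0\right) - N = \left(-5 + 2 \cdot 0 + 0\right) - N = \left(-5 + 0 + 0\right) - N = -5 - N$)
$o{\left(z \right)} = - \frac{z \left(-5 - z\right)}{5}$ ($o{\left(z \right)} = - \frac{\left(-5 - z\right) z}{5} = - \frac{z \left(-5 - z\right)}{5}$)
$o{\left(60 + 64 \right)} + 10727 = \frac{\left(60 + 64\right) \left(5 + \left(60 + 64\right)\right)}{5} + 10727 = \frac{1}{5} \cdot 124 \left(5 + 124\right) + 10727 = \frac{1}{5} \cdot 124 \cdot 129 + 10727 = \frac{15996}{5} + 10727 = \frac{69631}{5}$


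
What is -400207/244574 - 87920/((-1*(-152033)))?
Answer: -11763945273/5311902706 ≈ -2.2146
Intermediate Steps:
-400207/244574 - 87920/((-1*(-152033))) = -400207*1/244574 - 87920/152033 = -400207/244574 - 87920*1/152033 = -400207/244574 - 12560/21719 = -11763945273/5311902706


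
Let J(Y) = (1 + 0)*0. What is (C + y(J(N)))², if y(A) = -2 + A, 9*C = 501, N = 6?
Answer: 25921/9 ≈ 2880.1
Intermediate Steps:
C = 167/3 (C = (⅑)*501 = 167/3 ≈ 55.667)
J(Y) = 0 (J(Y) = 1*0 = 0)
(C + y(J(N)))² = (167/3 + (-2 + 0))² = (167/3 - 2)² = (161/3)² = 25921/9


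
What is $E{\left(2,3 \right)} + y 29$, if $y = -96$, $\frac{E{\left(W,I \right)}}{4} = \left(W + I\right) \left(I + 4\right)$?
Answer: $-2644$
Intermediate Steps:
$E{\left(W,I \right)} = 4 \left(4 + I\right) \left(I + W\right)$ ($E{\left(W,I \right)} = 4 \left(W + I\right) \left(I + 4\right) = 4 \left(I + W\right) \left(4 + I\right) = 4 \left(4 + I\right) \left(I + W\right)$)
$E{\left(2,3 \right)} + y 29 = \left(4 \cdot 3^{2} + 16 \cdot 3 + 16 \cdot 2 + 4 \cdot 3 \cdot 2\right) - 2784 = \left(4 \cdot 9 + 48 + 32 + 24\right) - 2784 = \left(36 + 48 + 32 + 24\right) - 2784 = 140 - 2784 = -2644$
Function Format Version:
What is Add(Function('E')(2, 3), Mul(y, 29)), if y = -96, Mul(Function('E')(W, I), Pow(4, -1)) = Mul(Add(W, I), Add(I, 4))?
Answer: -2644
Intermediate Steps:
Function('E')(W, I) = Mul(4, Add(4, I), Add(I, W)) (Function('E')(W, I) = Mul(4, Mul(Add(W, I), Add(I, 4))) = Mul(4, Mul(Add(I, W), Add(4, I))) = Mul(4, Mul(Add(4, I), Add(I, W))) = Mul(4, Add(4, I), Add(I, W)))
Add(Function('E')(2, 3), Mul(y, 29)) = Add(Add(Mul(4, Pow(3, 2)), Mul(16, 3), Mul(16, 2), Mul(4, 3, 2)), Mul(-96, 29)) = Add(Add(Mul(4, 9), 48, 32, 24), -2784) = Add(Add(36, 48, 32, 24), -2784) = Add(140, -2784) = -2644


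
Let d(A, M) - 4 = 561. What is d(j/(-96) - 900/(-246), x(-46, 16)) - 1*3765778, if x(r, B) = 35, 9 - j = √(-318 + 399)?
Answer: -3765213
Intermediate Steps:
j = 0 (j = 9 - √(-318 + 399) = 9 - √81 = 9 - 1*9 = 9 - 9 = 0)
d(A, M) = 565 (d(A, M) = 4 + 561 = 565)
d(j/(-96) - 900/(-246), x(-46, 16)) - 1*3765778 = 565 - 1*3765778 = 565 - 3765778 = -3765213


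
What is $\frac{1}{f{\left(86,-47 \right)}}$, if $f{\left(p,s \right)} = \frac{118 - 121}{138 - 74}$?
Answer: $- \frac{64}{3} \approx -21.333$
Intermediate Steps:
$f{\left(p,s \right)} = - \frac{3}{64}$
$\frac{1}{f{\left(86,-47 \right)}} = \frac{1}{- \frac{3}{64}} = - \frac{64}{3}$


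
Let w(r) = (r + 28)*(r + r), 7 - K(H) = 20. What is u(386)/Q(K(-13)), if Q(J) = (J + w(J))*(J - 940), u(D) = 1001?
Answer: 77/29543 ≈ 0.0026064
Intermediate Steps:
K(H) = -13 (K(H) = 7 - 1*20 = 7 - 20 = -13)
w(r) = 2*r*(28 + r) (w(r) = (28 + r)*(2*r) = 2*r*(28 + r))
Q(J) = (-940 + J)*(J + 2*J*(28 + J)) (Q(J) = (J + 2*J*(28 + J))*(J - 940) = (J + 2*J*(28 + J))*(-940 + J) = (-940 + J)*(J + 2*J*(28 + J)))
u(386)/Q(K(-13)) = 1001/((-13*(-53580 - 1823*(-13) + 2*(-13)²))) = 1001/((-13*(-53580 + 23699 + 2*169))) = 1001/((-13*(-53580 + 23699 + 338))) = 1001/((-13*(-29543))) = 1001/384059 = 1001*(1/384059) = 77/29543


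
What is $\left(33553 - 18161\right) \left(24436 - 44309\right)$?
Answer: $-305885216$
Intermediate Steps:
$\left(33553 - 18161\right) \left(24436 - 44309\right) = 15392 \left(24436 - 44309\right) = 15392 \left(-19873\right) = -305885216$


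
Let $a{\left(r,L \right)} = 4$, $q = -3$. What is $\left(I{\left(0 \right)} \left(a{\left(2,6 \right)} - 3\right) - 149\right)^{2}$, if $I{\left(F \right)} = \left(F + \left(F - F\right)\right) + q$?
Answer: $23104$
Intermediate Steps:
$I{\left(F \right)} = -3 + F$ ($I{\left(F \right)} = \left(F + \left(F - F\right)\right) - 3 = \left(F + 0\right) - 3 = F - 3 = -3 + F$)
$\left(I{\left(0 \right)} \left(a{\left(2,6 \right)} - 3\right) - 149\right)^{2} = \left(\left(-3 + 0\right) \left(4 - 3\right) - 149\right)^{2} = \left(\left(-3\right) 1 - 149\right)^{2} = \left(-3 - 149\right)^{2} = \left(-152\right)^{2} = 23104$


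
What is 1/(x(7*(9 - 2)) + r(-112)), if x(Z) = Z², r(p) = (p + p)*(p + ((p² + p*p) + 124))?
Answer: -1/5619999 ≈ -1.7794e-7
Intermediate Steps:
r(p) = 2*p*(124 + p + 2*p²) (r(p) = (2*p)*(p + ((p² + p²) + 124)) = (2*p)*(p + (2*p² + 124)) = (2*p)*(p + (124 + 2*p²)) = (2*p)*(124 + p + 2*p²) = 2*p*(124 + p + 2*p²))
1/(x(7*(9 - 2)) + r(-112)) = 1/((7*(9 - 2))² + 2*(-112)*(124 - 112 + 2*(-112)²)) = 1/((7*7)² + 2*(-112)*(124 - 112 + 2*12544)) = 1/(49² + 2*(-112)*(124 - 112 + 25088)) = 1/(2401 + 2*(-112)*25100) = 1/(2401 - 5622400) = 1/(-5619999) = -1/5619999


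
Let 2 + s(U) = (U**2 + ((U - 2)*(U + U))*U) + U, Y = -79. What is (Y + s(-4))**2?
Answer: 68121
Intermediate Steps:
s(U) = -2 + U + U**2 + 2*U**2*(-2 + U) (s(U) = -2 + ((U**2 + ((U - 2)*(U + U))*U) + U) = -2 + ((U**2 + ((-2 + U)*(2*U))*U) + U) = -2 + ((U**2 + (2*U*(-2 + U))*U) + U) = -2 + ((U**2 + 2*U**2*(-2 + U)) + U) = -2 + (U + U**2 + 2*U**2*(-2 + U)) = -2 + U + U**2 + 2*U**2*(-2 + U))
(Y + s(-4))**2 = (-79 + (-2 - 4 - 3*(-4)**2 + 2*(-4)**3))**2 = (-79 + (-2 - 4 - 3*16 + 2*(-64)))**2 = (-79 + (-2 - 4 - 48 - 128))**2 = (-79 - 182)**2 = (-261)**2 = 68121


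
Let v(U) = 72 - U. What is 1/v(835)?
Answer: -1/763 ≈ -0.0013106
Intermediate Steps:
1/v(835) = 1/(72 - 1*835) = 1/(72 - 835) = 1/(-763) = -1/763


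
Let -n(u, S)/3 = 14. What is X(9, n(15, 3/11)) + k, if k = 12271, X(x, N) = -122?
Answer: 12149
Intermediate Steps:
n(u, S) = -42 (n(u, S) = -3*14 = -42)
X(9, n(15, 3/11)) + k = -122 + 12271 = 12149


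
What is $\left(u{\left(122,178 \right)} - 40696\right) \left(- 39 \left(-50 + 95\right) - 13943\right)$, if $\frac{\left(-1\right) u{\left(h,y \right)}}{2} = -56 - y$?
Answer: $631499144$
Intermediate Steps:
$u{\left(h,y \right)} = 112 + 2 y$ ($u{\left(h,y \right)} = - 2 \left(-56 - y\right) = 112 + 2 y$)
$\left(u{\left(122,178 \right)} - 40696\right) \left(- 39 \left(-50 + 95\right) - 13943\right) = \left(\left(112 + 2 \cdot 178\right) - 40696\right) \left(- 39 \left(-50 + 95\right) - 13943\right) = \left(\left(112 + 356\right) - 40696\right) \left(\left(-39\right) 45 - 13943\right) = \left(468 - 40696\right) \left(-1755 - 13943\right) = \left(-40228\right) \left(-15698\right) = 631499144$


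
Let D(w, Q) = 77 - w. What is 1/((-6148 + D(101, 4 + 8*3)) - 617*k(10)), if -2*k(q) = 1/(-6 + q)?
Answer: -8/48759 ≈ -0.00016407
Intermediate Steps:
k(q) = -1/(2*(-6 + q))
1/((-6148 + D(101, 4 + 8*3)) - 617*k(10)) = 1/((-6148 + (77 - 1*101)) - (-617)/(-12 + 2*10)) = 1/((-6148 + (77 - 101)) - (-617)/(-12 + 20)) = 1/((-6148 - 24) - (-617)/8) = 1/(-6172 - (-617)/8) = 1/(-6172 - 617*(-⅛)) = 1/(-6172 + 617/8) = 1/(-48759/8) = -8/48759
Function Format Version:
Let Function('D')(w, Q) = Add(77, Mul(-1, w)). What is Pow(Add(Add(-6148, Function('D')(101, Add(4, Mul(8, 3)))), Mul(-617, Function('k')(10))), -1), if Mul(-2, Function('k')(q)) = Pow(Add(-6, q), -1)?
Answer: Rational(-8, 48759) ≈ -0.00016407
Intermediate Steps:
Function('k')(q) = Mul(Rational(-1, 2), Pow(Add(-6, q), -1))
Pow(Add(Add(-6148, Function('D')(101, Add(4, Mul(8, 3)))), Mul(-617, Function('k')(10))), -1) = Pow(Add(Add(-6148, Add(77, Mul(-1, 101))), Mul(-617, Mul(-1, Pow(Add(-12, Mul(2, 10)), -1)))), -1) = Pow(Add(Add(-6148, Add(77, -101)), Mul(-617, Mul(-1, Pow(Add(-12, 20), -1)))), -1) = Pow(Add(Add(-6148, -24), Mul(-617, Mul(-1, Pow(8, -1)))), -1) = Pow(Add(-6172, Mul(-617, Mul(-1, Rational(1, 8)))), -1) = Pow(Add(-6172, Mul(-617, Rational(-1, 8))), -1) = Pow(Add(-6172, Rational(617, 8)), -1) = Pow(Rational(-48759, 8), -1) = Rational(-8, 48759)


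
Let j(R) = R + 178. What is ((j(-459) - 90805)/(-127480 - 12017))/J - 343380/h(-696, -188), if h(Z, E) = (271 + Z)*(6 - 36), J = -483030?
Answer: -25708188831247/954567508725 ≈ -26.932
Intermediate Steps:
j(R) = 178 + R
h(Z, E) = -8130 - 30*Z (h(Z, E) = (271 + Z)*(-30) = -8130 - 30*Z)
((j(-459) - 90805)/(-127480 - 12017))/J - 343380/h(-696, -188) = (((178 - 459) - 90805)/(-127480 - 12017))/(-483030) - 343380/(-8130 - 30*(-696)) = ((-281 - 90805)/(-139497))*(-1/483030) - 343380/(-8130 + 20880) = -91086*(-1/139497)*(-1/483030) - 343380/12750 = (30362/46499)*(-1/483030) - 343380*1/12750 = -15181/11230205985 - 11446/425 = -25708188831247/954567508725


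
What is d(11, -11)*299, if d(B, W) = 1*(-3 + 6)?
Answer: 897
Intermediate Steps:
d(B, W) = 3 (d(B, W) = 1*3 = 3)
d(11, -11)*299 = 3*299 = 897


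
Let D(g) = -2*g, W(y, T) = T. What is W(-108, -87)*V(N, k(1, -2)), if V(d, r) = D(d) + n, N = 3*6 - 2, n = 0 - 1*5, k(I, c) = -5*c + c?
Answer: 3219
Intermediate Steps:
k(I, c) = -4*c
n = -5 (n = 0 - 5 = -5)
N = 16 (N = 18 - 2 = 16)
V(d, r) = -5 - 2*d (V(d, r) = -2*d - 5 = -5 - 2*d)
W(-108, -87)*V(N, k(1, -2)) = -87*(-5 - 2*16) = -87*(-5 - 32) = -87*(-37) = 3219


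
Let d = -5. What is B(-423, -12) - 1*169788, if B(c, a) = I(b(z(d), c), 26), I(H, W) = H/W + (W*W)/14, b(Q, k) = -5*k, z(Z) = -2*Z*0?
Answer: -30877823/182 ≈ -1.6966e+5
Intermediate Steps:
z(Z) = 0
I(H, W) = W**2/14 + H/W (I(H, W) = H/W + W**2*(1/14) = H/W + W**2/14 = W**2/14 + H/W)
B(c, a) = 338/7 - 5*c/26 (B(c, a) = (-5*c + (1/14)*26**3)/26 = (-5*c + (1/14)*17576)/26 = (-5*c + 8788/7)/26 = (8788/7 - 5*c)/26 = 338/7 - 5*c/26)
B(-423, -12) - 1*169788 = (338/7 - 5/26*(-423)) - 1*169788 = (338/7 + 2115/26) - 169788 = 23593/182 - 169788 = -30877823/182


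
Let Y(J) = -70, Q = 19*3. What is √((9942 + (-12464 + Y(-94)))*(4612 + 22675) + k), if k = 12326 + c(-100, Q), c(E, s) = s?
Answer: I*√70715521 ≈ 8409.3*I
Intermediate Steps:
Q = 57
k = 12383 (k = 12326 + 57 = 12383)
√((9942 + (-12464 + Y(-94)))*(4612 + 22675) + k) = √((9942 + (-12464 - 70))*(4612 + 22675) + 12383) = √((9942 - 12534)*27287 + 12383) = √(-2592*27287 + 12383) = √(-70727904 + 12383) = √(-70715521) = I*√70715521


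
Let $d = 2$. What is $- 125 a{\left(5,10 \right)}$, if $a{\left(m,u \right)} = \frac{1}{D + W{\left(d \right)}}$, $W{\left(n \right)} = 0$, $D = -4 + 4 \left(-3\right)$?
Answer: $\frac{125}{16} \approx 7.8125$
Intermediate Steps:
$D = -16$ ($D = -4 - 12 = -16$)
$a{\left(m,u \right)} = - \frac{1}{16}$ ($a{\left(m,u \right)} = \frac{1}{-16 + 0} = \frac{1}{-16} = - \frac{1}{16}$)
$- 125 a{\left(5,10 \right)} = \left(-125\right) \left(- \frac{1}{16}\right) = \frac{125}{16}$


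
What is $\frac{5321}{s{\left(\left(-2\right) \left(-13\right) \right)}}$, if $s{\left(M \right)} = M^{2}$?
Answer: $\frac{5321}{676} \approx 7.8713$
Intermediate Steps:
$\frac{5321}{s{\left(\left(-2\right) \left(-13\right) \right)}} = \frac{5321}{\left(\left(-2\right) \left(-13\right)\right)^{2}} = \frac{5321}{26^{2}} = \frac{5321}{676}$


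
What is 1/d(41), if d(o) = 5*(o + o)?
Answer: 1/410 ≈ 0.0024390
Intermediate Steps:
d(o) = 10*o (d(o) = 5*(2*o) = 10*o)
1/d(41) = 1/(10*41) = 1/410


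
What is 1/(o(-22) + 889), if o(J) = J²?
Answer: 1/1373 ≈ 0.00072833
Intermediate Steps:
1/(o(-22) + 889) = 1/((-22)² + 889) = 1/(484 + 889) = 1/1373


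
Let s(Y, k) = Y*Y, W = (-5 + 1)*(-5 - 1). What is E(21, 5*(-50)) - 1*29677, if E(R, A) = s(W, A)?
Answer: -29101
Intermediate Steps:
W = 24 (W = -4*(-6) = 24)
s(Y, k) = Y²
E(R, A) = 576 (E(R, A) = 24² = 576)
E(21, 5*(-50)) - 1*29677 = 576 - 1*29677 = 576 - 29677 = -29101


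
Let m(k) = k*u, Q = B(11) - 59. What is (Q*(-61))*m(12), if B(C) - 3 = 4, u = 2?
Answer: 76128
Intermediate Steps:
B(C) = 7 (B(C) = 3 + 4 = 7)
Q = -52 (Q = 7 - 59 = -52)
m(k) = 2*k (m(k) = k*2 = 2*k)
(Q*(-61))*m(12) = (-52*(-61))*(2*12) = 3172*24 = 76128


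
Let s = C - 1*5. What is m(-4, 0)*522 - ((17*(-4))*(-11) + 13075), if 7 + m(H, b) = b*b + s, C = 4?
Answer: -17999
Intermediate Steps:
s = -1 (s = 4 - 1*5 = 4 - 5 = -1)
m(H, b) = -8 + b² (m(H, b) = -7 + (b*b - 1) = -7 + (b² - 1) = -7 + (-1 + b²) = -8 + b²)
m(-4, 0)*522 - ((17*(-4))*(-11) + 13075) = (-8 + 0²)*522 - ((17*(-4))*(-11) + 13075) = (-8 + 0)*522 - (-68*(-11) + 13075) = -8*522 - (748 + 13075) = -4176 - 1*13823 = -4176 - 13823 = -17999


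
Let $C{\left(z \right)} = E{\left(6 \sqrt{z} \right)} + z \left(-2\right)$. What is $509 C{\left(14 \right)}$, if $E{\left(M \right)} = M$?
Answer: $-14252 + 3054 \sqrt{14} \approx -2825.0$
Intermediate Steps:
$C{\left(z \right)} = - 2 z + 6 \sqrt{z}$ ($C{\left(z \right)} = 6 \sqrt{z} + z \left(-2\right) = 6 \sqrt{z} - 2 z = - 2 z + 6 \sqrt{z}$)
$509 C{\left(14 \right)} = 509 \left(\left(-2\right) 14 + 6 \sqrt{14}\right) = 509 \left(-28 + 6 \sqrt{14}\right) = -14252 + 3054 \sqrt{14}$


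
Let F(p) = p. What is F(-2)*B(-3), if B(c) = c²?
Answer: -18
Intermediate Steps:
F(-2)*B(-3) = -2*(-3)² = -2*9 = -18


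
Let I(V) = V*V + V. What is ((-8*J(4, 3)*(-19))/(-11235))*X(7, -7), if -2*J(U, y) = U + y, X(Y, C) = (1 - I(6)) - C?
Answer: -2584/1605 ≈ -1.6100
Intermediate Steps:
I(V) = V + V**2 (I(V) = V**2 + V = V + V**2)
X(Y, C) = -41 - C (X(Y, C) = (1 - 6*(1 + 6)) - C = (1 - 6*7) - C = (1 - 1*42) - C = (1 - 42) - C = -41 - C)
J(U, y) = -U/2 - y/2 (J(U, y) = -(U + y)/2 = -U/2 - y/2)
((-8*J(4, 3)*(-19))/(-11235))*X(7, -7) = ((-8*(-1/2*4 - 1/2*3)*(-19))/(-11235))*(-41 - 1*(-7)) = ((-8*(-2 - 3/2)*(-19))*(-1/11235))*(-41 + 7) = ((-8*(-7/2)*(-19))*(-1/11235))*(-34) = ((28*(-19))*(-1/11235))*(-34) = -532*(-1/11235)*(-34) = (76/1605)*(-34) = -2584/1605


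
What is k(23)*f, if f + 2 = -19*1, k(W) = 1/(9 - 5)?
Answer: -21/4 ≈ -5.2500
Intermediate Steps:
k(W) = 1/4
f = -21 (f = -2 - 19*1 = -2 - 19 = -21)
k(23)*f = (1/4)*(-21) = -21/4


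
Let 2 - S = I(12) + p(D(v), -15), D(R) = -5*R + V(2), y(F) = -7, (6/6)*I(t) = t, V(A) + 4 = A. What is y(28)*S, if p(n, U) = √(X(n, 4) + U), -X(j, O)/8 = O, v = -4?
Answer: 70 + 7*I*√47 ≈ 70.0 + 47.99*I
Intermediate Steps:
X(j, O) = -8*O
V(A) = -4 + A
I(t) = t
D(R) = -2 - 5*R (D(R) = -5*R + (-4 + 2) = -5*R - 2 = -2 - 5*R)
p(n, U) = √(-32 + U) (p(n, U) = √(-8*4 + U) = √(-32 + U))
S = -10 - I*√47 (S = 2 - (12 + √(-32 - 15)) = 2 - (12 + √(-47)) = 2 - (12 + I*√47) = 2 + (-12 - I*√47) = -10 - I*√47 ≈ -10.0 - 6.8557*I)
y(28)*S = -7*(-10 - I*√47) = 70 + 7*I*√47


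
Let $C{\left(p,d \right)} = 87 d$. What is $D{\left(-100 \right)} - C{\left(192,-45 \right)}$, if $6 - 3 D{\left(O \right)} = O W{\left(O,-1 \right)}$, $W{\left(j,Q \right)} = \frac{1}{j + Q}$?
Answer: $\frac{1186751}{303} \approx 3916.7$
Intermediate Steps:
$W{\left(j,Q \right)} = \frac{1}{Q + j}$
$D{\left(O \right)} = 2 - \frac{O}{3 \left(-1 + O\right)}$ ($D{\left(O \right)} = 2 - \frac{O \frac{1}{-1 + O}}{3} = 2 - \frac{O}{3 \left(-1 + O\right)}$)
$D{\left(-100 \right)} - C{\left(192,-45 \right)} = \frac{-6 + 5 \left(-100\right)}{3 \left(-1 - 100\right)} - 87 \left(-45\right) = \frac{-6 - 500}{3 \left(-101\right)} - -3915 = \frac{1}{3} \left(- \frac{1}{101}\right) \left(-506\right) + 3915 = \frac{506}{303} + 3915 = \frac{1186751}{303}$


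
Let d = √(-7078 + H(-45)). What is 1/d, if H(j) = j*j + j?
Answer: -I*√5098/5098 ≈ -0.014006*I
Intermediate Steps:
H(j) = j + j² (H(j) = j² + j = j + j²)
d = I*√5098 (d = √(-7078 - 45*(1 - 45)) = √(-7078 - 45*(-44)) = √(-7078 + 1980) = √(-5098) = I*√5098 ≈ 71.4*I)
1/d = 1/(I*√5098) = -I*√5098/5098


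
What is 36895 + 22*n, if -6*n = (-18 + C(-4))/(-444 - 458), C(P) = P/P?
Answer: 9076153/246 ≈ 36895.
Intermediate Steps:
C(P) = 1
n = -17/5412 (n = -(-18 + 1)/(6*(-444 - 458)) = -(-17)/(6*(-902)) = -(-17)*(-1)/(6*902) = -1/6*17/902 = -17/5412 ≈ -0.0031412)
36895 + 22*n = 36895 + 22*(-17/5412) = 36895 - 17/246 = 9076153/246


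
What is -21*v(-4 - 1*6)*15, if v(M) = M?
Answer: 3150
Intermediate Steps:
-21*v(-4 - 1*6)*15 = -21*(-4 - 1*6)*15 = -21*(-4 - 6)*15 = -21*(-10)*15 = 210*15 = 3150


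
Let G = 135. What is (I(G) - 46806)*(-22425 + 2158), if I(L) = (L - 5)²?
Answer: 606104902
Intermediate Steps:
I(L) = (-5 + L)²
(I(G) - 46806)*(-22425 + 2158) = ((-5 + 135)² - 46806)*(-22425 + 2158) = (130² - 46806)*(-20267) = (16900 - 46806)*(-20267) = -29906*(-20267) = 606104902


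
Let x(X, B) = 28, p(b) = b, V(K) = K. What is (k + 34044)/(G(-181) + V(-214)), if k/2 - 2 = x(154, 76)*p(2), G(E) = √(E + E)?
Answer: -522160/3297 - 2440*I*√362/3297 ≈ -158.37 - 14.081*I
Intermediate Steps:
G(E) = √2*√E (G(E) = √(2*E) = √2*√E)
k = 116 (k = 4 + 2*(28*2) = 4 + 2*56 = 4 + 112 = 116)
(k + 34044)/(G(-181) + V(-214)) = (116 + 34044)/(√2*√(-181) - 214) = 34160/(√2*(I*√181) - 214) = 34160/(I*√362 - 214) = 34160/(-214 + I*√362)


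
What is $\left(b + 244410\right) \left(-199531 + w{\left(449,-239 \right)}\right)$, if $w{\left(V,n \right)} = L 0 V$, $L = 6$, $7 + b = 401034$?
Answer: $-128784690047$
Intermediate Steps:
$b = 401027$ ($b = -7 + 401034 = 401027$)
$w{\left(V,n \right)} = 0$ ($w{\left(V,n \right)} = 6 \cdot 0 V = 0 V = 0$)
$\left(b + 244410\right) \left(-199531 + w{\left(449,-239 \right)}\right) = \left(401027 + 244410\right) \left(-199531 + 0\right) = 645437 \left(-199531\right) = -128784690047$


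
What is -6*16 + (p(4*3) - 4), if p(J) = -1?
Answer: -101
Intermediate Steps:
-6*16 + (p(4*3) - 4) = -6*16 + (-1 - 4) = -96 - 5 = -101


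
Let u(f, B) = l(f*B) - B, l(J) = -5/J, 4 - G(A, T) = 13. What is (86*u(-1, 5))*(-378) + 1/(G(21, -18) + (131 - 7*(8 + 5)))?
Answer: 4030993/31 ≈ 1.3003e+5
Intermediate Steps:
G(A, T) = -9 (G(A, T) = 4 - 1*13 = 4 - 13 = -9)
u(f, B) = -B - 5/(B*f) (u(f, B) = -5*1/(B*f) - B = -5/(B*f) - B = -B - 5/(B*f))
(86*u(-1, 5))*(-378) + 1/(G(21, -18) + (131 - 7*(8 + 5))) = (86*(-1*5 - 5/(5*(-1))))*(-378) + 1/(-9 + (131 - 7*(8 + 5))) = (86*(-5 - 5*⅕*(-1)))*(-378) + 1/(-9 + (131 - 7*13)) = (86*(-5 + 1))*(-378) + 1/(-9 + (131 - 91)) = (86*(-4))*(-378) + 1/(-9 + 40) = -344*(-378) + 1/31 = 130032 + 1/31 = 4030993/31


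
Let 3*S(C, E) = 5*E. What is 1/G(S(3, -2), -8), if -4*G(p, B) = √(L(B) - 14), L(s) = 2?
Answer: 2*I*√3/3 ≈ 1.1547*I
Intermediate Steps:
S(C, E) = 5*E/3 (S(C, E) = (5*E)/3 = 5*E/3)
G(p, B) = -I*√3/2 (G(p, B) = -√(2 - 14)/4 = -I*√3/2)
1/G(S(3, -2), -8) = 1/(-I*√3/2) = 2*I*√3/3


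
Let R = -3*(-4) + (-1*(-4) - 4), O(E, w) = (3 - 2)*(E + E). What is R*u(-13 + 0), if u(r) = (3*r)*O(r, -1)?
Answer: 12168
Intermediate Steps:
O(E, w) = 2*E (O(E, w) = 1*(2*E) = 2*E)
u(r) = 6*r² (u(r) = (3*r)*(2*r) = 6*r²)
R = 12 (R = 12 + (4 - 4) = 12 + 0 = 12)
R*u(-13 + 0) = 12*(6*(-13 + 0)²) = 12*(6*(-13)²) = 12*(6*169) = 12*1014 = 12168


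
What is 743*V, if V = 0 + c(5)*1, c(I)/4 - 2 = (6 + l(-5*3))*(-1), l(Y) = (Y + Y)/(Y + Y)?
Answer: -14860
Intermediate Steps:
l(Y) = 1 (l(Y) = (2*Y)/((2*Y)) = (2*Y)*(1/(2*Y)) = 1)
c(I) = -20 (c(I) = 8 + 4*((6 + 1)*(-1)) = 8 + 4*(7*(-1)) = 8 + 4*(-7) = 8 - 28 = -20)
V = -20 (V = 0 - 20*1 = 0 - 20 = -20)
743*V = 743*(-20) = -14860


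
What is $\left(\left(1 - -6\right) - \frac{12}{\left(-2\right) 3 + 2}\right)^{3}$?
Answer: $1000$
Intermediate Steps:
$\left(\left(1 - -6\right) - \frac{12}{\left(-2\right) 3 + 2}\right)^{3} = \left(\left(1 + 6\right) - \frac{12}{-6 + 2}\right)^{3} = \left(7 - \frac{12}{-4}\right)^{3} = \left(7 - 12 \left(- \frac{1}{4}\right)\right)^{3} = \left(7 - -3\right)^{3} = \left(7 + 3\right)^{3} = 10^{3} = 1000$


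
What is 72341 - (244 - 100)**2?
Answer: 51605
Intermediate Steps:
72341 - (244 - 100)**2 = 72341 - 1*144**2 = 72341 - 1*20736 = 72341 - 20736 = 51605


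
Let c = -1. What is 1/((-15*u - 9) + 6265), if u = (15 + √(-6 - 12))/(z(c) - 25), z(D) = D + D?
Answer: 18793/117725633 - 5*I*√2/117725633 ≈ 0.00015963 - 6.0064e-8*I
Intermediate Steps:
z(D) = 2*D
u = -5/9 - I*√2/9 (u = (15 + √(-6 - 12))/(2*(-1) - 25) = (15 + √(-18))/(-2 - 25) = (15 + 3*I*√2)/(-27) = (15 + 3*I*√2)*(-1/27) = -5/9 - I*√2/9 ≈ -0.55556 - 0.15713*I)
1/((-15*u - 9) + 6265) = 1/((-15*(-5/9 - I*√2/9) - 9) + 6265) = 1/(((25/3 + 5*I*√2/3) - 9) + 6265) = 1/((-⅔ + 5*I*√2/3) + 6265) = 1/(18793/3 + 5*I*√2/3)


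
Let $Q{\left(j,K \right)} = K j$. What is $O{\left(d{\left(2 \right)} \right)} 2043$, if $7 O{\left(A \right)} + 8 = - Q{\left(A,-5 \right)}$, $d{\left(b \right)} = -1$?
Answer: $- \frac{26559}{7} \approx -3794.1$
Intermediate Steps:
$O{\left(A \right)} = - \frac{8}{7} + \frac{5 A}{7}$ ($O{\left(A \right)} = - \frac{8}{7} + \frac{\left(-1\right) \left(- 5 A\right)}{7} = - \frac{8}{7} + \frac{5 A}{7}$)
$O{\left(d{\left(2 \right)} \right)} 2043 = \left(- \frac{8}{7} + \frac{5}{7} \left(-1\right)\right) 2043 = \left(- \frac{8}{7} - \frac{5}{7}\right) 2043 = \left(- \frac{13}{7}\right) 2043 = - \frac{26559}{7}$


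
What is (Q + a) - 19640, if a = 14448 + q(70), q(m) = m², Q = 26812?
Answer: 26520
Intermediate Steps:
a = 19348 (a = 14448 + 70² = 14448 + 4900 = 19348)
(Q + a) - 19640 = (26812 + 19348) - 19640 = 46160 - 19640 = 26520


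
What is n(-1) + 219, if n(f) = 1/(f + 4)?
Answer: 658/3 ≈ 219.33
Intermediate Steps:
n(f) = 1/(4 + f)
n(-1) + 219 = 1/(4 - 1) + 219 = 1/3 + 219 = ⅓ + 219 = 658/3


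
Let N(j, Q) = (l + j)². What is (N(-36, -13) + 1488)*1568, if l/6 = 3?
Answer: 2841216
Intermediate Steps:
l = 18 (l = 6*3 = 18)
N(j, Q) = (18 + j)²
(N(-36, -13) + 1488)*1568 = ((18 - 36)² + 1488)*1568 = ((-18)² + 1488)*1568 = (324 + 1488)*1568 = 1812*1568 = 2841216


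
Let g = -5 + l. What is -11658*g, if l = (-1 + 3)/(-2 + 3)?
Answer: 34974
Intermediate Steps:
l = 2 (l = 2/1 = 2*1 = 2)
g = -3 (g = -5 + 2 = -3)
-11658*g = -11658*(-3) = 34974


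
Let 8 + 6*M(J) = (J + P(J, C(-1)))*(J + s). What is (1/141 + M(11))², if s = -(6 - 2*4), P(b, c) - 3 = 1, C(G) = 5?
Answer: 77281681/79524 ≈ 971.80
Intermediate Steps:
P(b, c) = 4 (P(b, c) = 3 + 1 = 4)
s = 2 (s = -(6 - 8) = -1*(-2) = 2)
M(J) = -4/3 + (2 + J)*(4 + J)/6 (M(J) = -4/3 + ((J + 4)*(J + 2))/6 = -4/3 + ((4 + J)*(2 + J))/6 = -4/3 + ((2 + J)*(4 + J))/6 = -4/3 + (2 + J)*(4 + J)/6)
(1/141 + M(11))² = (1/141 + (⅙)*11*(6 + 11))² = (1/141 + (⅙)*11*17)² = (1/141 + 187/6)² = (8791/282)² = 77281681/79524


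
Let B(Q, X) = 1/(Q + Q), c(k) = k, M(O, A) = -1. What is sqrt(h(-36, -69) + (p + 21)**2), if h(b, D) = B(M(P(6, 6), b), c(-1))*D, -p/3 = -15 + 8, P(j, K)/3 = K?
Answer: sqrt(7194)/2 ≈ 42.409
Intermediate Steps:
P(j, K) = 3*K
p = 21 (p = -3*(-15 + 8) = -3*(-7) = 21)
B(Q, X) = 1/(2*Q)
h(b, D) = -D/2 (h(b, D) = ((1/2)/(-1))*D = ((1/2)*(-1))*D = -D/2)
sqrt(h(-36, -69) + (p + 21)**2) = sqrt(-1/2*(-69) + (21 + 21)**2) = sqrt(69/2 + 42**2) = sqrt(69/2 + 1764) = sqrt(3597/2) = sqrt(7194)/2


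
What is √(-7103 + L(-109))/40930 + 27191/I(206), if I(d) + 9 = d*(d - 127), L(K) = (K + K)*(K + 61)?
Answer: 27191/16265 + √3361/40930 ≈ 1.6732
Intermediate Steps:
L(K) = 2*K*(61 + K) (L(K) = (2*K)*(61 + K) = 2*K*(61 + K))
I(d) = -9 + d*(-127 + d) (I(d) = -9 + d*(d - 127) = -9 + d*(-127 + d))
√(-7103 + L(-109))/40930 + 27191/I(206) = √(-7103 + 2*(-109)*(61 - 109))/40930 + 27191/(-9 + 206² - 127*206) = √(-7103 + 2*(-109)*(-48))*(1/40930) + 27191/(-9 + 42436 - 26162) = √(-7103 + 10464)*(1/40930) + 27191/16265 = √3361*(1/40930) + 27191*(1/16265) = √3361/40930 + 27191/16265 = 27191/16265 + √3361/40930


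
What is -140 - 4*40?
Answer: -300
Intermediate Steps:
-140 - 4*40 = -140 - 160 = -300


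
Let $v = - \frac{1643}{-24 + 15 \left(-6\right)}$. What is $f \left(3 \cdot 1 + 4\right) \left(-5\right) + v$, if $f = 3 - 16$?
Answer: $\frac{53513}{114} \approx 469.41$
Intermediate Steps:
$v = \frac{1643}{114}$ ($v = - \frac{1643}{-24 - 90} = - \frac{1643}{-114} = \left(-1643\right) \left(- \frac{1}{114}\right) = \frac{1643}{114} \approx 14.412$)
$f = -13$ ($f = 3 - 16 = -13$)
$f \left(3 \cdot 1 + 4\right) \left(-5\right) + v = - 13 \left(3 \cdot 1 + 4\right) \left(-5\right) + \frac{1643}{114} = - 13 \left(3 + 4\right) \left(-5\right) + \frac{1643}{114} = - 13 \cdot 7 \left(-5\right) + \frac{1643}{114} = \left(-13\right) \left(-35\right) + \frac{1643}{114} = 455 + \frac{1643}{114} = \frac{53513}{114}$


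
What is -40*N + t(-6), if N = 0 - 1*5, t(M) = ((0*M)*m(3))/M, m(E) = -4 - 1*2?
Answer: 200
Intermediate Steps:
m(E) = -6 (m(E) = -4 - 2 = -6)
t(M) = 0 (t(M) = ((0*M)*(-6))/M = (0*(-6))/M = 0/M = 0)
N = -5 (N = 0 - 5 = -5)
-40*N + t(-6) = -40*(-5) + 0 = 200 + 0 = 200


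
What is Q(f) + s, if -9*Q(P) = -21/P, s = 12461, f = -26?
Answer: 971951/78 ≈ 12461.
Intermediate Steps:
Q(P) = 7/(3*P) (Q(P) = -(-7)/(3*P) = 7/(3*P))
Q(f) + s = (7/3)/(-26) + 12461 = (7/3)*(-1/26) + 12461 = -7/78 + 12461 = 971951/78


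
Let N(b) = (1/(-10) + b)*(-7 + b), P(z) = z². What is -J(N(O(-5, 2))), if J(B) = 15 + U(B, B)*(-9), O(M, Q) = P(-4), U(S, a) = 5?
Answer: 30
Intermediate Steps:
O(M, Q) = 16 (O(M, Q) = (-4)² = 16)
N(b) = (-7 + b)*(-⅒ + b) (N(b) = (-⅒ + b)*(-7 + b) = (-7 + b)*(-⅒ + b))
J(B) = -30 (J(B) = 15 + 5*(-9) = 15 - 45 = -30)
-J(N(O(-5, 2))) = -1*(-30) = 30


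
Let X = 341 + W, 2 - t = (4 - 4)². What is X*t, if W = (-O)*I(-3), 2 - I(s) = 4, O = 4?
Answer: 698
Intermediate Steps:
I(s) = -2 (I(s) = 2 - 1*4 = 2 - 4 = -2)
t = 2 (t = 2 - (4 - 4)² = 2 - 1*0² = 2 - 1*0 = 2 + 0 = 2)
W = 8 (W = -1*4*(-2) = -4*(-2) = 8)
X = 349 (X = 341 + 8 = 349)
X*t = 349*2 = 698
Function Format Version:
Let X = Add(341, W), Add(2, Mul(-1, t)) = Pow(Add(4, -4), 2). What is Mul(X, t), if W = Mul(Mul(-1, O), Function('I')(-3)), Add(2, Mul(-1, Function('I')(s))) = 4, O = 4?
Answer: 698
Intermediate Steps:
Function('I')(s) = -2 (Function('I')(s) = Add(2, Mul(-1, 4)) = Add(2, -4) = -2)
t = 2 (t = Add(2, Mul(-1, Pow(Add(4, -4), 2))) = Add(2, Mul(-1, Pow(0, 2))) = Add(2, Mul(-1, 0)) = Add(2, 0) = 2)
W = 8 (W = Mul(Mul(-1, 4), -2) = Mul(-4, -2) = 8)
X = 349 (X = Add(341, 8) = 349)
Mul(X, t) = Mul(349, 2) = 698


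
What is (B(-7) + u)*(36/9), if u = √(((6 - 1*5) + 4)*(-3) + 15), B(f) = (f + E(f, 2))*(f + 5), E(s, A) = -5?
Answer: 96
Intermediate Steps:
B(f) = (-5 + f)*(5 + f) (B(f) = (f - 5)*(f + 5) = (-5 + f)*(5 + f))
u = 0 (u = √(((6 - 5) + 4)*(-3) + 15) = √((1 + 4)*(-3) + 15) = √(5*(-3) + 15) = √(-15 + 15) = √0 = 0)
(B(-7) + u)*(36/9) = ((-25 + (-7)²) + 0)*(36/9) = ((-25 + 49) + 0)*(36*(⅑)) = (24 + 0)*4 = 24*4 = 96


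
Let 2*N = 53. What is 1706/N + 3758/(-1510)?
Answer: 2476473/40015 ≈ 61.889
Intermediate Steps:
N = 53/2 (N = (½)*53 = 53/2 ≈ 26.500)
1706/N + 3758/(-1510) = 1706/(53/2) + 3758/(-1510) = 1706*(2/53) + 3758*(-1/1510) = 3412/53 - 1879/755 = 2476473/40015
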